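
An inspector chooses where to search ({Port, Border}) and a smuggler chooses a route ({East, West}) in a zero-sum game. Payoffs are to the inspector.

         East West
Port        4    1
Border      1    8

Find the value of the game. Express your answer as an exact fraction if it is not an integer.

Row minima: Port → 1, Border → 1; maximin = 1.
Column maxima: East → 4, West → 8; minimax = 4.
1 ≠ 4, so there is no saddle point; optimal play is mixed.
Let the inspector play Port with probability p. Expected payoff against East: 4p + 1(1−p) = 3p + 1; against West: 1p + 8(1−p) = −7p + 8.
Setting these equal: 3p + 1 = −7p + 8 ⇒ 10p = 7 ⇒ p = 7/10, and the value is (3)·(7/10) + 1 = 31/10.
For the smuggler: with q = P(East), equating Port's and Border's payoffs gives 3q + 1 = −7q + 8 ⇒ q = 7/10.

31/10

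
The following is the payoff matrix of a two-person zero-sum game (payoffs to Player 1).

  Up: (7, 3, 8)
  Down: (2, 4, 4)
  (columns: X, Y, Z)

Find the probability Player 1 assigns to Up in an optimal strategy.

Row minima: Up → 3, Down → 2; maximin = 3.
Column maxima: X → 7, Y → 4, Z → 8; minimax = 4.
3 ≠ 4, so there is no saddle point; optimal play is mixed.
Z is strictly dominated by X (it gives Player 1 strictly more in every row), so Player 2 never plays it.
On the remaining 2×2 (Up, Down vs X, Y):
Let Player 1 play Up with probability p. Expected payoff against X: 7p + 2(1−p) = 5p + 2; against Y: 3p + 4(1−p) = −p + 4.
Setting these equal: 5p + 2 = −p + 4 ⇒ 6p = 2 ⇒ p = 1/3, and the value is (5)·(1/3) + 2 = 11/3.
For Player 2: with q = P(X), equating Up's and Down's payoffs gives 4q + 3 = −2q + 4 ⇒ q = 1/6.

1/3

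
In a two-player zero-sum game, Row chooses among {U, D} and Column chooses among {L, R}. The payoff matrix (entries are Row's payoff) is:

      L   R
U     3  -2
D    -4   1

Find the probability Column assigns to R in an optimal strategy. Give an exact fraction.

Row minima: U → -2, D → -4; maximin = -2.
Column maxima: L → 3, R → 1; minimax = 1.
-2 ≠ 1, so there is no saddle point; optimal play is mixed.
Let Row play U with probability p. Expected payoff against L: 3p + (-4)(1−p) = 7p − 4; against R: (-2)p + 1(1−p) = −3p + 1.
Setting these equal: 7p − 4 = −3p + 1 ⇒ 10p = 5 ⇒ p = 1/2, and the value is (7)·(1/2) − 4 = -1/2.
For Column: with q = P(L), equating U's and D's payoffs gives 5q − 2 = −5q + 1 ⇒ q = 3/10.

7/10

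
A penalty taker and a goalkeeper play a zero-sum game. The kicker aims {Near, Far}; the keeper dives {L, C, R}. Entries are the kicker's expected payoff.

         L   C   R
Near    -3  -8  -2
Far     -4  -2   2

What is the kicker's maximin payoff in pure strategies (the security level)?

-4

Row minima: Near → -8, Far → -4.
The best of these is -4.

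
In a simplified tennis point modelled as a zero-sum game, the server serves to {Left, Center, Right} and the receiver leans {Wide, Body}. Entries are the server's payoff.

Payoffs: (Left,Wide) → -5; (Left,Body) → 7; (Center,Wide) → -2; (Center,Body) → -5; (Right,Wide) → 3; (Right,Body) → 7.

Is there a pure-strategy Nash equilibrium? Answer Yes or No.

Row minima: Left → -5, Center → -5, Right → 3; maximin = 3.
Column maxima: Wide → 3, Body → 7; minimax = 3.
maximin = minimax = 3, so a saddle point exists.

Yes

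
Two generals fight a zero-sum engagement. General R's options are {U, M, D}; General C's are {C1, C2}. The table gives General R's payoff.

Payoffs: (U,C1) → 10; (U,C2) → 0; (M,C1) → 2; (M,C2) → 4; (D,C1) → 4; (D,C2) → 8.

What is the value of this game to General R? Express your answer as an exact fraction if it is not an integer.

Row minima: U → 0, M → 2, D → 4; maximin = 4.
Column maxima: C1 → 10, C2 → 8; minimax = 8.
4 ≠ 8, so there is no saddle point; optimal play is mixed.
M is strictly dominated by D, so General R never plays it.
On the remaining 2×2 (U, D vs C1, C2):
Let General R play U with probability p. Expected payoff against C1: 10p + 4(1−p) = 6p + 4; against C2: 0p + 8(1−p) = −8p + 8.
Setting these equal: 6p + 4 = −8p + 8 ⇒ 14p = 4 ⇒ p = 2/7, and the value is (6)·(2/7) + 4 = 40/7.
For General C: with q = P(C1), equating U's and D's payoffs gives 10q = −4q + 8 ⇒ q = 4/7.

40/7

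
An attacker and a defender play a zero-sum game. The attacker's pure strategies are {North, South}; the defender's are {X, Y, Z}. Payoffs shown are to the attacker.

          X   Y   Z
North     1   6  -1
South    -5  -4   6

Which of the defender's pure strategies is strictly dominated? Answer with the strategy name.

X holds the attacker's payoff strictly below Y in every row: 1 < 6, -5 < -4.
So Y is strictly dominated for the defender.

Y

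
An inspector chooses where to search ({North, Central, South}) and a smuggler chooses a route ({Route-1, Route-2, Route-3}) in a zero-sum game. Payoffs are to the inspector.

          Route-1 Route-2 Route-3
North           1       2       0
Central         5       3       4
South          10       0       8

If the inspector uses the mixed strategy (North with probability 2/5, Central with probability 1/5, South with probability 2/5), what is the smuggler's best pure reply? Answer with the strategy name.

If the smuggler plays Route-1, the inspector's expected payoff is (2/5)·1 + (1/5)·5 + (2/5)·10 = 27/5.
If the smuggler plays Route-2, the inspector's expected payoff is (2/5)·2 + (1/5)·3 + (2/5)·0 = 7/5.
If the smuggler plays Route-3, the inspector's expected payoff is (2/5)·0 + (1/5)·4 + (2/5)·8 = 4.
The smuggler minimizes the inspector's payoff; the smallest is 7/5, so the best response is Route-2.

Route-2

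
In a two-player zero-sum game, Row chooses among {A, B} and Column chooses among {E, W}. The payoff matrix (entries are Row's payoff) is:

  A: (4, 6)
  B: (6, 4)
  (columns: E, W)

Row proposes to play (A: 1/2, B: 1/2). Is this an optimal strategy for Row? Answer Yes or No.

Yes

Against E this mix gives (1/2)·4 + (1/2)·6 = 5.
Against W this mix gives (1/2)·6 + (1/2)·4 = 5.
All of Column's active replies (E, W) yield 5, and no column does worse for Row. The mix makes Column indifferent and guarantees 5, so it is optimal.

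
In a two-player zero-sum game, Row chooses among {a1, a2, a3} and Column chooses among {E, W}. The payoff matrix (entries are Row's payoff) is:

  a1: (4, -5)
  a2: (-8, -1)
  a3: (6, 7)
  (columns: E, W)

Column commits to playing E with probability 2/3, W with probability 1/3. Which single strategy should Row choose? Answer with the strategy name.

a3

Expected payoff of a1: (2/3)·4 + (1/3)·(-5) = 1.
Expected payoff of a2: (2/3)·(-8) + (1/3)·(-1) = -17/3.
Expected payoff of a3: (2/3)·6 + (1/3)·7 = 19/3.
The largest is 19/3, so Row's best response is a3.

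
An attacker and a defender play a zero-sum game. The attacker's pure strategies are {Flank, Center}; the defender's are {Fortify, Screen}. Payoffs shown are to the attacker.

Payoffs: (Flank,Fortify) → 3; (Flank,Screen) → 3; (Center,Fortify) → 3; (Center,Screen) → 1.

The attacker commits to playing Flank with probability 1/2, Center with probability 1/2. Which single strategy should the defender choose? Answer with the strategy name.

Screen

If the defender plays Fortify, the attacker's expected payoff is (1/2)·3 + (1/2)·3 = 3.
If the defender plays Screen, the attacker's expected payoff is (1/2)·3 + (1/2)·1 = 2.
The defender minimizes the attacker's payoff; the smallest is 2, so the best response is Screen.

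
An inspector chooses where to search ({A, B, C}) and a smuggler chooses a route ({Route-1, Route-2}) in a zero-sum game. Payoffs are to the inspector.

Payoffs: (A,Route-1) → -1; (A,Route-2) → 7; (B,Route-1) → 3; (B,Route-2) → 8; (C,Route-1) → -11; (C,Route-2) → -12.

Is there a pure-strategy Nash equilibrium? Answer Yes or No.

Yes

Row minima: A → -1, B → 3, C → -12; maximin = 3.
Column maxima: Route-1 → 3, Route-2 → 8; minimax = 3.
maximin = minimax = 3, so a saddle point exists.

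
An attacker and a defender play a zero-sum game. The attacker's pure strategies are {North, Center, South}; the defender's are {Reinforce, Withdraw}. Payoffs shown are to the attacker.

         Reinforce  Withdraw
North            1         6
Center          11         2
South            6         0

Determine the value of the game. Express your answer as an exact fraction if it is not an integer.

Row minima: North → 1, Center → 2, South → 0; maximin = 2.
Column maxima: Reinforce → 11, Withdraw → 6; minimax = 6.
2 ≠ 6, so there is no saddle point; optimal play is mixed.
South is strictly dominated by Center, so the attacker never plays it.
On the remaining 2×2 (North, Center vs Reinforce, Withdraw):
Let the attacker play North with probability p. Expected payoff against Reinforce: 1p + 11(1−p) = −10p + 11; against Withdraw: 6p + 2(1−p) = 4p + 2.
Setting these equal: −10p + 11 = 4p + 2 ⇒ −14p = -9 ⇒ p = 9/14, and the value is (-10)·(9/14) + 11 = 32/7.
For the defender: with q = P(Reinforce), equating North's and Center's payoffs gives −5q + 6 = 9q + 2 ⇒ q = 2/7.

32/7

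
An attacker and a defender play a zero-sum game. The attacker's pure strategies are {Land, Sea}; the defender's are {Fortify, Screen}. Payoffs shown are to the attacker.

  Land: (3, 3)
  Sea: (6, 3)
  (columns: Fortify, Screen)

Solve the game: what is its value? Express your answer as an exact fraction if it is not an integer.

Row minima: Land → 3, Sea → 3; maximin = 3.
Column maxima: Fortify → 6, Screen → 3; minimax = 3.
Since maximin = minimax = 3, there is a saddle point and the value is 3.

3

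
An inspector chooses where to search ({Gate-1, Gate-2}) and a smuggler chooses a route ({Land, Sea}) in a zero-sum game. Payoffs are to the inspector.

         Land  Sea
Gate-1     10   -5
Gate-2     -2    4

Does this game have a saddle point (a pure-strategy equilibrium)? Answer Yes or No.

Row minima: Gate-1 → -5, Gate-2 → -2; maximin = -2.
Column maxima: Land → 10, Sea → 4; minimax = 4.
-2 ≠ 4, so no pure-strategy equilibrium exists.

No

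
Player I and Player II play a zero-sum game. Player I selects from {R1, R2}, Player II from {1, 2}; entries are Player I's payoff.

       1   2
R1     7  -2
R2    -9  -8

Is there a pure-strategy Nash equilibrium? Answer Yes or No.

Yes

Row minima: R1 → -2, R2 → -9; maximin = -2.
Column maxima: 1 → 7, 2 → -2; minimax = -2.
maximin = minimax = -2, so a saddle point exists.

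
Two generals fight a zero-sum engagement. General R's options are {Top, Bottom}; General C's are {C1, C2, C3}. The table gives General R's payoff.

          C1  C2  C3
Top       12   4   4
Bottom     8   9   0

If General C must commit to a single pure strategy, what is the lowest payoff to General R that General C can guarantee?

Column maxima: C1 → 12, C2 → 9, C3 → 4.
The smallest of these is 4.

4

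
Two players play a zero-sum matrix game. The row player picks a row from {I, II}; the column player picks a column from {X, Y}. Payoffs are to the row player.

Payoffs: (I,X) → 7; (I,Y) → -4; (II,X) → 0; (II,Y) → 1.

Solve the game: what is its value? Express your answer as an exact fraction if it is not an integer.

Row minima: I → -4, II → 0; maximin = 0.
Column maxima: X → 7, Y → 1; minimax = 1.
0 ≠ 1, so there is no saddle point; optimal play is mixed.
Let the row player play I with probability p. Expected payoff against X: 7p + 0(1−p) = 7p; against Y: (-4)p + 1(1−p) = −5p + 1.
Setting these equal: 7p = −5p + 1 ⇒ 12p = 1 ⇒ p = 1/12, and the value is (7)·(1/12) = 7/12.
For the column player: with q = P(X), equating I's and II's payoffs gives 11q − 4 = −q + 1 ⇒ q = 5/12.

7/12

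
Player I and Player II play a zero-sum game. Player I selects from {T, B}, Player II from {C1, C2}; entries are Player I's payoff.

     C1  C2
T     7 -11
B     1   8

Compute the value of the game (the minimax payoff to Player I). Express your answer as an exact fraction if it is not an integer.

67/25

Row minima: T → -11, B → 1; maximin = 1.
Column maxima: C1 → 7, C2 → 8; minimax = 7.
1 ≠ 7, so there is no saddle point; optimal play is mixed.
Let Player I play T with probability p. Expected payoff against C1: 7p + 1(1−p) = 6p + 1; against C2: (-11)p + 8(1−p) = −19p + 8.
Setting these equal: 6p + 1 = −19p + 8 ⇒ 25p = 7 ⇒ p = 7/25, and the value is (6)·(7/25) + 1 = 67/25.
For Player II: with q = P(C1), equating T's and B's payoffs gives 18q − 11 = −7q + 8 ⇒ q = 19/25.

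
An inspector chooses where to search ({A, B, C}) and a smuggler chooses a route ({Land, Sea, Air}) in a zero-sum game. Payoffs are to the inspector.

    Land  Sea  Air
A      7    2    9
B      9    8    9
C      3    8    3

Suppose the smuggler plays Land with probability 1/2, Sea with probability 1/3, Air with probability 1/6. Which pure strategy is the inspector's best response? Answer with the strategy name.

B

Expected payoff of A: (1/2)·7 + (1/3)·2 + (1/6)·9 = 17/3.
Expected payoff of B: (1/2)·9 + (1/3)·8 + (1/6)·9 = 26/3.
Expected payoff of C: (1/2)·3 + (1/3)·8 + (1/6)·3 = 14/3.
The largest is 26/3, so the inspector's best response is B.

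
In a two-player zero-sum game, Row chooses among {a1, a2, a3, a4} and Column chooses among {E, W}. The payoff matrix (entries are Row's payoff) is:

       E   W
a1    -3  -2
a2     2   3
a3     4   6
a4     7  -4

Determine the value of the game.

58/13

Row minima: a1 → -3, a2 → 2, a3 → 4, a4 → -4; maximin = 4.
Column maxima: E → 7, W → 6; minimax = 6.
4 ≠ 6, so there is no saddle point; optimal play is mixed.
a1 is strictly dominated by a2, so Row never plays it.
a2 is strictly dominated by a3, so Row never plays it.
On the remaining 2×2 (a3, a4 vs E, W):
Let Row play a3 with probability p. Expected payoff against E: 4p + 7(1−p) = −3p + 7; against W: 6p + (-4)(1−p) = 10p − 4.
Setting these equal: −3p + 7 = 10p − 4 ⇒ −13p = -11 ⇒ p = 11/13, and the value is (-3)·(11/13) + 7 = 58/13.
For Column: with q = P(E), equating a3's and a4's payoffs gives −2q + 6 = 11q − 4 ⇒ q = 10/13.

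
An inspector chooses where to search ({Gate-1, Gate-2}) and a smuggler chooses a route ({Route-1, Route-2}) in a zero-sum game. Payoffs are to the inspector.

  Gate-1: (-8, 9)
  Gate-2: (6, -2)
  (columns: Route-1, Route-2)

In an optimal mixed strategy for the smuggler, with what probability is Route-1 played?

11/25

Row minima: Gate-1 → -8, Gate-2 → -2; maximin = -2.
Column maxima: Route-1 → 6, Route-2 → 9; minimax = 6.
-2 ≠ 6, so there is no saddle point; optimal play is mixed.
Let the inspector play Gate-1 with probability p. Expected payoff against Route-1: (-8)p + 6(1−p) = −14p + 6; against Route-2: 9p + (-2)(1−p) = 11p − 2.
Setting these equal: −14p + 6 = 11p − 2 ⇒ −25p = -8 ⇒ p = 8/25, and the value is (-14)·(8/25) + 6 = 38/25.
For the smuggler: with q = P(Route-1), equating Gate-1's and Gate-2's payoffs gives −17q + 9 = 8q − 2 ⇒ q = 11/25.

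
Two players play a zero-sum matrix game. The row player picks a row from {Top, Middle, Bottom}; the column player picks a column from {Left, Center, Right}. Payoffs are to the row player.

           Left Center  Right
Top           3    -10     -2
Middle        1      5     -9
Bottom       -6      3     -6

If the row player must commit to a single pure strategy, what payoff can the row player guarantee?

-6

Row minima: Top → -10, Middle → -9, Bottom → -6.
The best of these is -6.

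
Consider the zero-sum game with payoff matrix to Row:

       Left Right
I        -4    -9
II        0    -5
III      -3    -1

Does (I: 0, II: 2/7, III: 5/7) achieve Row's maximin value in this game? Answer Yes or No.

Yes

Against Left this mix gives (2/7)·0 + (5/7)·(-3) = -15/7.
Against Right this mix gives (2/7)·(-5) + (5/7)·(-1) = -15/7.
All of Column's active replies (Left, Right) yield -15/7, and no column does worse for Row. The mix makes Column indifferent and guarantees -15/7, so it is optimal.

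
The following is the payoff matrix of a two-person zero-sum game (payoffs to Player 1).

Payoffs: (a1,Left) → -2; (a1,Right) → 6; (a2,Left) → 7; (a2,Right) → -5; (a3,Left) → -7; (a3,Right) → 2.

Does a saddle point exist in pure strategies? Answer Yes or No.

No

Row minima: a1 → -2, a2 → -5, a3 → -7; maximin = -2.
Column maxima: Left → 7, Right → 6; minimax = 6.
-2 ≠ 6, so no pure-strategy equilibrium exists.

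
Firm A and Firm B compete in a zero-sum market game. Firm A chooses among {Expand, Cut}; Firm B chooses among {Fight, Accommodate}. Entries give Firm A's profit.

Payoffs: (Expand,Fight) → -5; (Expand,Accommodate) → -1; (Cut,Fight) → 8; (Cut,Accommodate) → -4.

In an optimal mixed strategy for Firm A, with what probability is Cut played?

Row minima: Expand → -5, Cut → -4; maximin = -4.
Column maxima: Fight → 8, Accommodate → -1; minimax = -1.
-4 ≠ -1, so there is no saddle point; optimal play is mixed.
Let Firm A play Expand with probability p. Expected payoff against Fight: (-5)p + 8(1−p) = −13p + 8; against Accommodate: (-1)p + (-4)(1−p) = 3p − 4.
Setting these equal: −13p + 8 = 3p − 4 ⇒ −16p = -12 ⇒ p = 3/4, and the value is (-13)·(3/4) + 8 = -7/4.
For Firm B: with q = P(Fight), equating Expand's and Cut's payoffs gives −4q − 1 = 12q − 4 ⇒ q = 3/16.

1/4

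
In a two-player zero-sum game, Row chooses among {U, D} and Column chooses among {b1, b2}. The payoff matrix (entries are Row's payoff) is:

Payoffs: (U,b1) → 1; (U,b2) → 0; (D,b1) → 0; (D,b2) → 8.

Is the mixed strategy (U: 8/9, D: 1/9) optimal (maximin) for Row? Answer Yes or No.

Yes

Against b1 this mix gives (8/9)·1 + (1/9)·0 = 8/9.
Against b2 this mix gives (8/9)·0 + (1/9)·8 = 8/9.
All of Column's active replies (b1, b2) yield 8/9, and no column does worse for Row. The mix makes Column indifferent and guarantees 8/9, so it is optimal.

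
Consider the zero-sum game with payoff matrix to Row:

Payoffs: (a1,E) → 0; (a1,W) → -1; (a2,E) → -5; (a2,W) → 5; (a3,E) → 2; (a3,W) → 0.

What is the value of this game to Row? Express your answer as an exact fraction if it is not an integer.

5/6

Row minima: a1 → -1, a2 → -5, a3 → 0; maximin = 0.
Column maxima: E → 2, W → 5; minimax = 2.
0 ≠ 2, so there is no saddle point; optimal play is mixed.
a1 is strictly dominated by a3, so Row never plays it.
On the remaining 2×2 (a2, a3 vs E, W):
Let Row play a2 with probability p. Expected payoff against E: (-5)p + 2(1−p) = −7p + 2; against W: 5p + 0(1−p) = 5p.
Setting these equal: −7p + 2 = 5p ⇒ −12p = -2 ⇒ p = 1/6, and the value is (-7)·(1/6) + 2 = 5/6.
For Column: with q = P(E), equating a2's and a3's payoffs gives −10q + 5 = 2q ⇒ q = 5/12.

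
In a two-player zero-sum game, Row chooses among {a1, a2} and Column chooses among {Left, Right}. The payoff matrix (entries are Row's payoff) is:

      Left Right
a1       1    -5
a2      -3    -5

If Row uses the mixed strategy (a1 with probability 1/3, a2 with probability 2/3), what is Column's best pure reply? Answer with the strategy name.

If Column plays Left, Row's expected payoff is (1/3)·1 + (2/3)·(-3) = -5/3.
If Column plays Right, Row's expected payoff is (1/3)·(-5) + (2/3)·(-5) = -5.
Column minimizes Row's payoff; the smallest is -5, so the best response is Right.

Right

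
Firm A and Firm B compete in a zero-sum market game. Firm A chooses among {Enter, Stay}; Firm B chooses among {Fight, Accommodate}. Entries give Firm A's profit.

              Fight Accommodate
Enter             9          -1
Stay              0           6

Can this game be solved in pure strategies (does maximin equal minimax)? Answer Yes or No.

No

Row minima: Enter → -1, Stay → 0; maximin = 0.
Column maxima: Fight → 9, Accommodate → 6; minimax = 6.
0 ≠ 6, so no pure-strategy equilibrium exists.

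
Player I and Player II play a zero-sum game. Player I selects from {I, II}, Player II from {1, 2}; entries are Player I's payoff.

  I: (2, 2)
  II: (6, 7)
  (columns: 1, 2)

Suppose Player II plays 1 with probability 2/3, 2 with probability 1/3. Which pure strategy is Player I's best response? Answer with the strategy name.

II

Expected payoff of I: (2/3)·2 + (1/3)·2 = 2.
Expected payoff of II: (2/3)·6 + (1/3)·7 = 19/3.
The largest is 19/3, so Player I's best response is II.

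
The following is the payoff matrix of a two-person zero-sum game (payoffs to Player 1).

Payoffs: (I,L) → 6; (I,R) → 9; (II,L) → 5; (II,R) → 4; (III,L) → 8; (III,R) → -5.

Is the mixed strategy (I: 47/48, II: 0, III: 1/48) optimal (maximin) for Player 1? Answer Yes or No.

Against L this mix gives (47/48)·6 + (1/48)·8 = 145/24.
Against R this mix gives (47/48)·9 + (1/48)·(-5) = 209/24.
Player 2 will play L, holding Player 1 to 145/24. Shifting weight toward the row that does better against L would raise this floor (the equalizing mix achieves 51/8 against both L and R), so the proposed strategy is not optimal.

No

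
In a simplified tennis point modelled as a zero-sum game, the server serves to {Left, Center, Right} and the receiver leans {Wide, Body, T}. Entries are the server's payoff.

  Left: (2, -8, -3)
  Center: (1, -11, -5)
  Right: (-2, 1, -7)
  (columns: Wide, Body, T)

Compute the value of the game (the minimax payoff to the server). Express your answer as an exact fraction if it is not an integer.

Row minima: Left → -8, Center → -11, Right → -7; maximin = -7.
Column maxima: Wide → 2, Body → 1, T → -3; minimax = -3.
-7 ≠ -3, so there is no saddle point; optimal play is mixed.
Center is strictly dominated by Left, so the server never plays it.
Wide is strictly dominated by T (it gives the server strictly more in every row), so the receiver never plays it.
On the remaining 2×2 (Left, Right vs Body, T):
Let the server play Left with probability p. Expected payoff against Body: (-8)p + 1(1−p) = −9p + 1; against T: (-3)p + (-7)(1−p) = 4p − 7.
Setting these equal: −9p + 1 = 4p − 7 ⇒ −13p = -8 ⇒ p = 8/13, and the value is (-9)·(8/13) + 1 = -59/13.
For the receiver: with q = P(Body), equating Left's and Right's payoffs gives −5q − 3 = 8q − 7 ⇒ q = 4/13.

-59/13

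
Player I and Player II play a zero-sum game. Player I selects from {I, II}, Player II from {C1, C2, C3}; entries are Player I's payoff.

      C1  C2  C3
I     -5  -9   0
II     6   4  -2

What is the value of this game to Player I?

Row minima: I → -9, II → -2; maximin = -2.
Column maxima: C1 → 6, C2 → 4, C3 → 0; minimax = 0.
-2 ≠ 0, so there is no saddle point; optimal play is mixed.
C1 is strictly dominated by C2 (it gives Player I strictly more in every row), so Player II never plays it.
On the remaining 2×2 (I, II vs C2, C3):
Let Player I play I with probability p. Expected payoff against C2: (-9)p + 4(1−p) = −13p + 4; against C3: 0p + (-2)(1−p) = 2p − 2.
Setting these equal: −13p + 4 = 2p − 2 ⇒ −15p = -6 ⇒ p = 2/5, and the value is (-13)·(2/5) + 4 = -6/5.
For Player II: with q = P(C2), equating I's and II's payoffs gives −9q = 6q − 2 ⇒ q = 2/15.

-6/5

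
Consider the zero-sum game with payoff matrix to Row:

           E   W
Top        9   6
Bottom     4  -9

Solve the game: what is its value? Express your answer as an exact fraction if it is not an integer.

Row minima: Top → 6, Bottom → -9; maximin = 6.
Column maxima: E → 9, W → 6; minimax = 6.
Since maximin = minimax = 6, there is a saddle point and the value is 6.

6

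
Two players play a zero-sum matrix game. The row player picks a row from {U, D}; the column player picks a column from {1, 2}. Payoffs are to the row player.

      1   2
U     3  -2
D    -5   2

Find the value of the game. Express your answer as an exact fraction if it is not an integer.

Row minima: U → -2, D → -5; maximin = -2.
Column maxima: 1 → 3, 2 → 2; minimax = 2.
-2 ≠ 2, so there is no saddle point; optimal play is mixed.
Let the row player play U with probability p. Expected payoff against 1: 3p + (-5)(1−p) = 8p − 5; against 2: (-2)p + 2(1−p) = −4p + 2.
Setting these equal: 8p − 5 = −4p + 2 ⇒ 12p = 7 ⇒ p = 7/12, and the value is (8)·(7/12) − 5 = -1/3.
For the column player: with q = P(1), equating U's and D's payoffs gives 5q − 2 = −7q + 2 ⇒ q = 1/3.

-1/3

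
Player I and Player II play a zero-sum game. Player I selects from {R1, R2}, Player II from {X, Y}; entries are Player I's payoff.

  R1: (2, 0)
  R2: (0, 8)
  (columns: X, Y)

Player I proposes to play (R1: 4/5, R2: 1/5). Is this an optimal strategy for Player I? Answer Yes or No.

Against X this mix gives (4/5)·2 + (1/5)·0 = 8/5.
Against Y this mix gives (4/5)·0 + (1/5)·8 = 8/5.
All of Player II's active replies (X, Y) yield 8/5, and no column does worse for Player I. The mix makes Player II indifferent and guarantees 8/5, so it is optimal.

Yes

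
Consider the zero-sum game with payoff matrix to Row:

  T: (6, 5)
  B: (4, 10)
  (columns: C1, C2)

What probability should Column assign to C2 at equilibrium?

2/7

Row minima: T → 5, B → 4; maximin = 5.
Column maxima: C1 → 6, C2 → 10; minimax = 6.
5 ≠ 6, so there is no saddle point; optimal play is mixed.
Let Row play T with probability p. Expected payoff against C1: 6p + 4(1−p) = 2p + 4; against C2: 5p + 10(1−p) = −5p + 10.
Setting these equal: 2p + 4 = −5p + 10 ⇒ 7p = 6 ⇒ p = 6/7, and the value is (2)·(6/7) + 4 = 40/7.
For Column: with q = P(C1), equating T's and B's payoffs gives q + 5 = −6q + 10 ⇒ q = 5/7.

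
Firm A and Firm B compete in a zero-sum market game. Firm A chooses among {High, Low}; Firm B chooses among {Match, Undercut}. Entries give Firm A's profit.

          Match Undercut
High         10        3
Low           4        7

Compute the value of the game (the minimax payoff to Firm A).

29/5

Row minima: High → 3, Low → 4; maximin = 4.
Column maxima: Match → 10, Undercut → 7; minimax = 7.
4 ≠ 7, so there is no saddle point; optimal play is mixed.
Let Firm A play High with probability p. Expected payoff against Match: 10p + 4(1−p) = 6p + 4; against Undercut: 3p + 7(1−p) = −4p + 7.
Setting these equal: 6p + 4 = −4p + 7 ⇒ 10p = 3 ⇒ p = 3/10, and the value is (6)·(3/10) + 4 = 29/5.
For Firm B: with q = P(Match), equating High's and Low's payoffs gives 7q + 3 = −3q + 7 ⇒ q = 2/5.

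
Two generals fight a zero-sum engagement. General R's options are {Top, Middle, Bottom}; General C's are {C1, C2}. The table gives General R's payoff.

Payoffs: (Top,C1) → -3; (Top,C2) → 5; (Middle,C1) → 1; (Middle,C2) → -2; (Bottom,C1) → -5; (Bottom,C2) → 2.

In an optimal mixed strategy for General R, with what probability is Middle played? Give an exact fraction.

8/11

Row minima: Top → -3, Middle → -2, Bottom → -5; maximin = -2.
Column maxima: C1 → 1, C2 → 5; minimax = 1.
-2 ≠ 1, so there is no saddle point; optimal play is mixed.
Bottom is strictly dominated by Top, so General R never plays it.
On the remaining 2×2 (Top, Middle vs C1, C2):
Let General R play Top with probability p. Expected payoff against C1: (-3)p + 1(1−p) = −4p + 1; against C2: 5p + (-2)(1−p) = 7p − 2.
Setting these equal: −4p + 1 = 7p − 2 ⇒ −11p = -3 ⇒ p = 3/11, and the value is (-4)·(3/11) + 1 = -1/11.
For General C: with q = P(C1), equating Top's and Middle's payoffs gives −8q + 5 = 3q − 2 ⇒ q = 7/11.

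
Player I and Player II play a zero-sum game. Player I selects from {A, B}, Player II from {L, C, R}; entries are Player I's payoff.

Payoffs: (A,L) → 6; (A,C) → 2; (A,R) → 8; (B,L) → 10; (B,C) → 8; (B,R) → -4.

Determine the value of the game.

Row minima: A → 2, B → -4; maximin = 2.
Column maxima: L → 10, C → 8, R → 8; minimax = 8.
2 ≠ 8, so there is no saddle point; optimal play is mixed.
L is strictly dominated by C (it gives Player I strictly more in every row), so Player II never plays it.
On the remaining 2×2 (A, B vs C, R):
Let Player I play A with probability p. Expected payoff against C: 2p + 8(1−p) = −6p + 8; against R: 8p + (-4)(1−p) = 12p − 4.
Setting these equal: −6p + 8 = 12p − 4 ⇒ −18p = -12 ⇒ p = 2/3, and the value is (-6)·(2/3) + 8 = 4.
For Player II: with q = P(C), equating A's and B's payoffs gives −6q + 8 = 12q − 4 ⇒ q = 2/3.

4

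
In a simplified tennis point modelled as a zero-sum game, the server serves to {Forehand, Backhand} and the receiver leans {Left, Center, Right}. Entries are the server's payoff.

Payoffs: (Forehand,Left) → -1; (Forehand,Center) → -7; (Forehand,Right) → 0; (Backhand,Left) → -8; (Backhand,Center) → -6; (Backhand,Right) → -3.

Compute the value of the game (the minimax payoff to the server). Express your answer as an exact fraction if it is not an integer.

-25/4

Row minima: Forehand → -7, Backhand → -8; maximin = -7.
Column maxima: Left → -1, Center → -6, Right → 0; minimax = -6.
-7 ≠ -6, so there is no saddle point; optimal play is mixed.
Right is strictly dominated by Left (it gives the server strictly more in every row), so the receiver never plays it.
On the remaining 2×2 (Forehand, Backhand vs Left, Center):
Let the server play Forehand with probability p. Expected payoff against Left: (-1)p + (-8)(1−p) = 7p − 8; against Center: (-7)p + (-6)(1−p) = −p − 6.
Setting these equal: 7p − 8 = −p − 6 ⇒ 8p = 2 ⇒ p = 1/4, and the value is (7)·(1/4) − 8 = -25/4.
For the receiver: with q = P(Left), equating Forehand's and Backhand's payoffs gives 6q − 7 = −2q − 6 ⇒ q = 1/8.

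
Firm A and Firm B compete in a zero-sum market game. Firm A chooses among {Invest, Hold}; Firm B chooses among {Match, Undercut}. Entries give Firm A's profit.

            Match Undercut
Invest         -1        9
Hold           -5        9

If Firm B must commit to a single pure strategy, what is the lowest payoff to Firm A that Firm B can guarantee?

Column maxima: Match → -1, Undercut → 9.
The smallest of these is -1.

-1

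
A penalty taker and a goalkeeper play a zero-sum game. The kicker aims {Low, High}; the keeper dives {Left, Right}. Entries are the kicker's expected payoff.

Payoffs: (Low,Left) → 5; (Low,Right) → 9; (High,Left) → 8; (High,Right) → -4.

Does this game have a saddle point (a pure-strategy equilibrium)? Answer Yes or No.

Row minima: Low → 5, High → -4; maximin = 5.
Column maxima: Left → 8, Right → 9; minimax = 8.
5 ≠ 8, so no pure-strategy equilibrium exists.

No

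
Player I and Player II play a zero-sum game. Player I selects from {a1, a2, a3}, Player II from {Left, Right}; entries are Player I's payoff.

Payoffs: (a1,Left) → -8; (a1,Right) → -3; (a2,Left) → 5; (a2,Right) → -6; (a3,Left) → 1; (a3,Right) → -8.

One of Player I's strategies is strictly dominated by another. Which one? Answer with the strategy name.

a2 gives a strictly higher payoff than a3 against every column: 5 > 1, -6 > -8.
So a3 is strictly dominated and Player I never plays it.

a3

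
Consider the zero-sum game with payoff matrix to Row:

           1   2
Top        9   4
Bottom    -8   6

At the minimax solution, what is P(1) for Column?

Row minima: Top → 4, Bottom → -8; maximin = 4.
Column maxima: 1 → 9, 2 → 6; minimax = 6.
4 ≠ 6, so there is no saddle point; optimal play is mixed.
Let Row play Top with probability p. Expected payoff against 1: 9p + (-8)(1−p) = 17p − 8; against 2: 4p + 6(1−p) = −2p + 6.
Setting these equal: 17p − 8 = −2p + 6 ⇒ 19p = 14 ⇒ p = 14/19, and the value is (17)·(14/19) − 8 = 86/19.
For Column: with q = P(1), equating Top's and Bottom's payoffs gives 5q + 4 = −14q + 6 ⇒ q = 2/19.

2/19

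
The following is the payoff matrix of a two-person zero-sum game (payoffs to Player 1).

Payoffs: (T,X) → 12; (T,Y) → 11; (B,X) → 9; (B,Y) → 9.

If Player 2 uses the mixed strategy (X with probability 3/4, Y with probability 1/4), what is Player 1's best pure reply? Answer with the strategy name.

Expected payoff of T: (3/4)·12 + (1/4)·11 = 47/4.
Expected payoff of B: (3/4)·9 + (1/4)·9 = 9.
The largest is 47/4, so Player 1's best response is T.

T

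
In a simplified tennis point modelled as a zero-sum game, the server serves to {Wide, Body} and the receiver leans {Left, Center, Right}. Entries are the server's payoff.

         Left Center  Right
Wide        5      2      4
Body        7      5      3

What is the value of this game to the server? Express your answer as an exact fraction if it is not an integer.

7/2

Row minima: Wide → 2, Body → 3; maximin = 3.
Column maxima: Left → 7, Center → 5, Right → 4; minimax = 4.
3 ≠ 4, so there is no saddle point; optimal play is mixed.
Left is strictly dominated by Center (it gives the server strictly more in every row), so the receiver never plays it.
On the remaining 2×2 (Wide, Body vs Center, Right):
Let the server play Wide with probability p. Expected payoff against Center: 2p + 5(1−p) = −3p + 5; against Right: 4p + 3(1−p) = p + 3.
Setting these equal: −3p + 5 = p + 3 ⇒ −4p = -2 ⇒ p = 1/2, and the value is (-3)·(1/2) + 5 = 7/2.
For the receiver: with q = P(Center), equating Wide's and Body's payoffs gives −2q + 4 = 2q + 3 ⇒ q = 1/4.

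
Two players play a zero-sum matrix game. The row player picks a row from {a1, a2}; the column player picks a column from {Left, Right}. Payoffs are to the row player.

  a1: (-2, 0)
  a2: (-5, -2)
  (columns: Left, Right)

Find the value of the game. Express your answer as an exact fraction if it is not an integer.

-2

Row minima: a1 → -2, a2 → -5; maximin = -2.
Column maxima: Left → -2, Right → 0; minimax = -2.
Since maximin = minimax = -2, there is a saddle point and the value is -2.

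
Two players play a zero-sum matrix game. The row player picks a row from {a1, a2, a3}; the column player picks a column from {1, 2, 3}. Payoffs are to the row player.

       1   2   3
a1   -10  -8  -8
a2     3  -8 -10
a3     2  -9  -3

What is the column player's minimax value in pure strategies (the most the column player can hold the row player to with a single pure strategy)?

-8

Column maxima: 1 → 3, 2 → -8, 3 → -3.
The smallest of these is -8.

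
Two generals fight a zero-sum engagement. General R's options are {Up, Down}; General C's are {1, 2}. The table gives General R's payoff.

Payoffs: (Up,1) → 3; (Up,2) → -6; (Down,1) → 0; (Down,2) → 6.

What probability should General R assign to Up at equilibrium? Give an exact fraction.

2/5

Row minima: Up → -6, Down → 0; maximin = 0.
Column maxima: 1 → 3, 2 → 6; minimax = 3.
0 ≠ 3, so there is no saddle point; optimal play is mixed.
Let General R play Up with probability p. Expected payoff against 1: 3p + 0(1−p) = 3p; against 2: (-6)p + 6(1−p) = −12p + 6.
Setting these equal: 3p = −12p + 6 ⇒ 15p = 6 ⇒ p = 2/5, and the value is (3)·(2/5) = 6/5.
For General C: with q = P(1), equating Up's and Down's payoffs gives 9q − 6 = −6q + 6 ⇒ q = 4/5.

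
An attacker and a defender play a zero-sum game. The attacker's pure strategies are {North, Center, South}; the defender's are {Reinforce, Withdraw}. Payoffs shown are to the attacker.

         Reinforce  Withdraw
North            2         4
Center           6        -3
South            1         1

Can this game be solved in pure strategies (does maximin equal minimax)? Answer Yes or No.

Row minima: North → 2, Center → -3, South → 1; maximin = 2.
Column maxima: Reinforce → 6, Withdraw → 4; minimax = 4.
2 ≠ 4, so no pure-strategy equilibrium exists.

No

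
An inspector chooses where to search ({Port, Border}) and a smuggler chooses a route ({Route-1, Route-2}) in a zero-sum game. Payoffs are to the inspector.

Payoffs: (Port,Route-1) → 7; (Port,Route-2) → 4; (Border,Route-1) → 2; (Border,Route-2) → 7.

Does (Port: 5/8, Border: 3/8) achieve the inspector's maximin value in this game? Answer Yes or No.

Against Route-1 this mix gives (5/8)·7 + (3/8)·2 = 41/8.
Against Route-2 this mix gives (5/8)·4 + (3/8)·7 = 41/8.
All of the smuggler's active replies (Route-1, Route-2) yield 41/8, and no column does worse for the inspector. The mix makes the smuggler indifferent and guarantees 41/8, so it is optimal.

Yes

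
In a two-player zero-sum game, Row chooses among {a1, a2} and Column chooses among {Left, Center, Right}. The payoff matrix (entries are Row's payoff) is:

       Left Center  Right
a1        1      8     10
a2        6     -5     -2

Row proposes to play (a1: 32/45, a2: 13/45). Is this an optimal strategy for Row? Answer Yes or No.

Against Left this mix gives (32/45)·1 + (13/45)·6 = 22/9.
Against Center this mix gives (32/45)·8 + (13/45)·(-5) = 191/45.
Against Right this mix gives (32/45)·10 + (13/45)·(-2) = 98/15.
Column will play Left, holding Row to 22/9. Shifting weight toward the row that does better against Left would raise this floor (the equalizing mix achieves 53/18 against both Left and Center), so the proposed strategy is not optimal.

No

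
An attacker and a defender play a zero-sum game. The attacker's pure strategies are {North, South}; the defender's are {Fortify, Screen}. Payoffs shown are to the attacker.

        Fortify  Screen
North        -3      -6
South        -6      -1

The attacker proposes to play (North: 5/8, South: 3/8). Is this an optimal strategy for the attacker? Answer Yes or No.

Yes

Against Fortify this mix gives (5/8)·(-3) + (3/8)·(-6) = -33/8.
Against Screen this mix gives (5/8)·(-6) + (3/8)·(-1) = -33/8.
All of the defender's active replies (Fortify, Screen) yield -33/8, and no column does worse for the attacker. The mix makes the defender indifferent and guarantees -33/8, so it is optimal.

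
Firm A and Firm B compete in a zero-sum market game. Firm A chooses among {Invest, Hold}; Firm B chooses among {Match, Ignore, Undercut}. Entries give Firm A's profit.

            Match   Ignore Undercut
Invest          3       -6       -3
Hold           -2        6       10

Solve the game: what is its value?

6/17

Row minima: Invest → -6, Hold → -2; maximin = -2.
Column maxima: Match → 3, Ignore → 6, Undercut → 10; minimax = 3.
-2 ≠ 3, so there is no saddle point; optimal play is mixed.
Undercut is strictly dominated by Ignore (it gives Firm A strictly more in every row), so Firm B never plays it.
On the remaining 2×2 (Invest, Hold vs Match, Ignore):
Let Firm A play Invest with probability p. Expected payoff against Match: 3p + (-2)(1−p) = 5p − 2; against Ignore: (-6)p + 6(1−p) = −12p + 6.
Setting these equal: 5p − 2 = −12p + 6 ⇒ 17p = 8 ⇒ p = 8/17, and the value is (5)·(8/17) − 2 = 6/17.
For Firm B: with q = P(Match), equating Invest's and Hold's payoffs gives 9q − 6 = −8q + 6 ⇒ q = 12/17.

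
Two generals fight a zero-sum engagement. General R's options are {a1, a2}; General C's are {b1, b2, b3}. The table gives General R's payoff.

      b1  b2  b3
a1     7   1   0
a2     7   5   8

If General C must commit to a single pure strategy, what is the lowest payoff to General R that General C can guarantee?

5

Column maxima: b1 → 7, b2 → 5, b3 → 8.
The smallest of these is 5.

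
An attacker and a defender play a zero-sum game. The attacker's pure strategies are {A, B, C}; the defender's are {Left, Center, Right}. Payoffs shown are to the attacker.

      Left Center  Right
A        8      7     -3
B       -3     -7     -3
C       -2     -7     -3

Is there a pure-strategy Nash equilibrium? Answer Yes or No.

Row minima: A → -3, B → -7, C → -7; maximin = -3.
Column maxima: Left → 8, Center → 7, Right → -3; minimax = -3.
maximin = minimax = -3, so a saddle point exists.

Yes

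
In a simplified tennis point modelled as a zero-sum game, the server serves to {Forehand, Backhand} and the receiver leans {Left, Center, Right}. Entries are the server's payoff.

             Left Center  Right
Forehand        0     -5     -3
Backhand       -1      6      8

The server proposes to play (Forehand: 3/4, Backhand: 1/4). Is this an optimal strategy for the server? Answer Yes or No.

No

Against Left this mix gives (3/4)·0 + (1/4)·(-1) = -1/4.
Against Center this mix gives (3/4)·(-5) + (1/4)·6 = -9/4.
Against Right this mix gives (3/4)·(-3) + (1/4)·8 = -1/4.
The receiver will play Center, holding the server to -9/4. Shifting weight toward the row that does better against Center would raise this floor (the equalizing mix achieves -5/12 against both Center and Left), so the proposed strategy is not optimal.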